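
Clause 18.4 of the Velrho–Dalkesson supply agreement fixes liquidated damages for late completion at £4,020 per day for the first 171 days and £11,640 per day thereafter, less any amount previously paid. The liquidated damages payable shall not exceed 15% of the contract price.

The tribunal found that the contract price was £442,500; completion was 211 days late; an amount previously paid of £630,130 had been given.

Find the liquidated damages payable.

Liquidated damages: £66,375

First 171 days: 171 × £4,020 = £687,420
Remaining days: (211 − 171) × £11,640 = £465,600
Accrued per-day damages: £687,420 + £465,600 = £1,153,020
Less amount previously paid: £1,153,020 − £630,130 = £522,890
Cap: 15% of £442,500 = £66,375
Cap at £66,375: £522,890 exceeds the cap → £66,375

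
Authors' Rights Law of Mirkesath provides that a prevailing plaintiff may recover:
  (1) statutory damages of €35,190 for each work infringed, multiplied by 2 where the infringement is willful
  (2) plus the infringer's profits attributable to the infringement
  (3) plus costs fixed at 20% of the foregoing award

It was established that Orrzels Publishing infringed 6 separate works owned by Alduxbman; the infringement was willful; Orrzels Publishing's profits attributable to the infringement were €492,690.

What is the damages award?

Award: €1,097,964

Statutory damages: 6 × €35,190 = €211,140
Doubled: 2 × €211,140 = €422,280
Combined award: €422,280 + €492,690 = €914,970
Costs: 20% of €914,970 = €182,994
Award plus costs: €914,970 + €182,994 = €1,097,964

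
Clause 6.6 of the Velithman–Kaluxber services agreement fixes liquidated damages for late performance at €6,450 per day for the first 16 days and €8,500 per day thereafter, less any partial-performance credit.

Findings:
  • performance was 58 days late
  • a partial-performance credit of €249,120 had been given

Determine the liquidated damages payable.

€211,080

First 16 days: 16 × €6,450 = €103,200
Remaining days: (58 − 16) × €8,500 = €357,000
Accrued per-day damages: €103,200 + €357,000 = €460,200
Less partial-performance credit: €460,200 − €249,120 = €211,080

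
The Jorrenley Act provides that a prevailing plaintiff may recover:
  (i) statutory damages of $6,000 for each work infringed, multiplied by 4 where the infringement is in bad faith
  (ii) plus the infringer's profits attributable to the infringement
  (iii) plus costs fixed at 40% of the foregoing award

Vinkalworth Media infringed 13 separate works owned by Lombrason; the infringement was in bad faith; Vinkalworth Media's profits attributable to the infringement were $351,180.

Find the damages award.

Statutory damages: 13 × $6,000 = $78,000
Multiplied by 4: 4 × $78,000 = $312,000
Combined award: $312,000 + $351,180 = $663,180
Costs: 40% of $663,180 = $265,272
Award plus costs: $663,180 + $265,272 = $928,452

$928,452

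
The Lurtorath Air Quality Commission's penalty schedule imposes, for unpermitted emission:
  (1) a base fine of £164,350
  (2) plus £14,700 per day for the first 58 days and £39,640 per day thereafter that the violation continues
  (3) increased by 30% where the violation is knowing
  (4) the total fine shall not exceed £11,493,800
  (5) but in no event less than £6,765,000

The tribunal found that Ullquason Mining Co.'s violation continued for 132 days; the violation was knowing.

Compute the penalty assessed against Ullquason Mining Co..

First 58 days: 58 × £14,700 = £852,600
Remaining days: (132 − 58) × £39,640 = £2,933,360
Per-day component: £852,600 + £2,933,360 = £3,785,960
Base plus per-day: £164,350 + £3,785,960 = £3,950,310
Enhancement: 30% of £3,950,310 = £1,185,093
Enhanced fine: £3,950,310 + £1,185,093 = £5,135,403
Cap at £11,493,800: £5,135,403 is within the cap, no reduction.
Minimum £6,765,000: £5,135,403 is below the minimum → £6,765,000

£6,765,000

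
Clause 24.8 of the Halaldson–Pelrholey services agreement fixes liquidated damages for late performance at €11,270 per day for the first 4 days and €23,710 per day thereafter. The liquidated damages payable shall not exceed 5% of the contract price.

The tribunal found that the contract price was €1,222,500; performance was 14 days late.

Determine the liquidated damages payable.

€61,125

First 4 days: 4 × €11,270 = €45,080
Remaining days: (14 − 4) × €23,710 = €237,100
Accrued per-day damages: €45,080 + €237,100 = €282,180
Cap: 5% of €1,222,500 = €61,125
Cap at €61,125: €282,180 exceeds the cap → €61,125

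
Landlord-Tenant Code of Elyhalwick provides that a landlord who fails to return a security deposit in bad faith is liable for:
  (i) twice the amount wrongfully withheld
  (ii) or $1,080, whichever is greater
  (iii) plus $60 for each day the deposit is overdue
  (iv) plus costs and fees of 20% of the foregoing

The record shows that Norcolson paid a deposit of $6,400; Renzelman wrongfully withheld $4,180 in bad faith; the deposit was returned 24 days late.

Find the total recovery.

Doubled: 2 × $4,180 = $8,360
Minimum $1,080: $8,360 meets the minimum, no increase.
Late-return penalty: 24 × $60 = $1,440
Damages plus late penalty: $8,360 + $1,440 = $9,800
Costs and fees: 20% of $9,800 = $1,960
Total recovery: $9,800 + $1,960 = $11,760

Recovery: $11,760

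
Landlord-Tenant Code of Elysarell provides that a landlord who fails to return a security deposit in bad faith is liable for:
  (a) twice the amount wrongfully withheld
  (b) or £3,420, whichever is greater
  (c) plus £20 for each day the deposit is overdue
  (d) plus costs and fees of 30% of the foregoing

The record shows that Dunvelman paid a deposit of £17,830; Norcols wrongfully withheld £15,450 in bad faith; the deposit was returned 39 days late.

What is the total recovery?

£41,184

Doubled: 2 × £15,450 = £30,900
Minimum £3,420: £30,900 meets the minimum, no increase.
Late-return penalty: 39 × £20 = £780
Damages plus late penalty: £30,900 + £780 = £31,680
Costs and fees: 30% of £31,680 = £9,504
Total recovery: £31,680 + £9,504 = £41,184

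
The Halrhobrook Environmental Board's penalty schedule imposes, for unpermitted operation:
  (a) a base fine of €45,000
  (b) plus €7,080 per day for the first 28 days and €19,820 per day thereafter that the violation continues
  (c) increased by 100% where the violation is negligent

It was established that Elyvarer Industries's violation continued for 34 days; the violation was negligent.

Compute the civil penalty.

First 28 days: 28 × €7,080 = €198,240
Remaining days: (34 − 28) × €19,820 = €118,920
Per-day component: €198,240 + €118,920 = €317,160
Base plus per-day: €45,000 + €317,160 = €362,160
Enhancement: 100% of €362,160 = €362,160
Enhanced fine: €362,160 + €362,160 = €724,320

Civil penalty: €724,320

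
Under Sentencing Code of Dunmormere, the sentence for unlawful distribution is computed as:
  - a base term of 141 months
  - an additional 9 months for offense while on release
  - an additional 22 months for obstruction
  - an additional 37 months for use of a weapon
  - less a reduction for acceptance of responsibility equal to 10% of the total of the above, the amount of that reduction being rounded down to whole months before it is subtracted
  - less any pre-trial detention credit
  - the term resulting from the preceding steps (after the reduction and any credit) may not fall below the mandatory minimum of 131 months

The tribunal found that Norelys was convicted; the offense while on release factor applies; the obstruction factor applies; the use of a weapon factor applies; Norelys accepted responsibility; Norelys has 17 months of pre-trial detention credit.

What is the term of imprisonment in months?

Offense while on release enhancement: +9 months
Obstruction enhancement: +22 months
Use of a weapon enhancement: +37 months
Adjusted term: 141 months + 9 months + 22 months + 37 months = 209 months
Acceptance of responsibility reduction: 10% of 209 months = 20 months (rounded down)
After reduction: 209 − 20 = 189 months
Less pre-trial detention credit: 189 months − 17 months = 172 months
Minimum 131 months: 172 months meets the minimum, no increase.

172 months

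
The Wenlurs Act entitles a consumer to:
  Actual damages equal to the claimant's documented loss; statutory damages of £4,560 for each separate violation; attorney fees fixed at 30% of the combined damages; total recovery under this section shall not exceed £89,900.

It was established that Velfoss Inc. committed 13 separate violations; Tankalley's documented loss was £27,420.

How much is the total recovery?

£89,900

Statutory damages: 13 × £4,560 = £59,280
Combined damages: £27,420 + £59,280 = £86,700
Attorney fees: 30% of £86,700 = £26,010
Total before cap: £86,700 + £26,010 = £112,710
Cap at £89,900: £112,710 exceeds the cap → £89,900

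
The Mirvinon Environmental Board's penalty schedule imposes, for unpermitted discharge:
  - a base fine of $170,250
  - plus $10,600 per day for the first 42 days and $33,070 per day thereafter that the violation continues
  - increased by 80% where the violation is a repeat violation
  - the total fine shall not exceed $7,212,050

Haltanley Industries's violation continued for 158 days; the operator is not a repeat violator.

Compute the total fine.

First 42 days: 42 × $10,600 = $445,200
Remaining days: (158 − 42) × $33,070 = $3,836,120
Per-day component: $445,200 + $3,836,120 = $4,281,320
Base plus per-day: $170,250 + $4,281,320 = $4,451,570
The operator is not a repeat violator: no 80% increase.
Cap at $7,212,050: $4,451,570 is within the cap, no reduction.

$4,451,570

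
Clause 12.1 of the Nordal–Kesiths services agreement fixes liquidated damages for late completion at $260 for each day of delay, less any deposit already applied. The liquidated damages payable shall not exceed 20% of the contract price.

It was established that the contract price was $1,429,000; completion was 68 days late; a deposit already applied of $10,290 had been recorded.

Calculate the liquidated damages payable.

$7,390

Per-day damages: 68 × $260 = $17,680
Less deposit already applied: $17,680 − $10,290 = $7,390
Cap: 20% of $1,429,000 = $285,800
Cap at $285,800: $7,390 is within the cap, no reduction.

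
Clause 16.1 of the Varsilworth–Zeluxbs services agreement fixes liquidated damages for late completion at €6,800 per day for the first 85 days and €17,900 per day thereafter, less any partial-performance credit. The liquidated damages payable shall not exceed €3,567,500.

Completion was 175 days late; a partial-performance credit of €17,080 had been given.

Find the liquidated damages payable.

First 85 days: 85 × €6,800 = €578,000
Remaining days: (175 − 85) × €17,900 = €1,611,000
Accrued per-day damages: €578,000 + €1,611,000 = €2,189,000
Less partial-performance credit: €2,189,000 − €17,080 = €2,171,920
Cap at €3,567,500: €2,171,920 is within the cap, no reduction.

€2,171,920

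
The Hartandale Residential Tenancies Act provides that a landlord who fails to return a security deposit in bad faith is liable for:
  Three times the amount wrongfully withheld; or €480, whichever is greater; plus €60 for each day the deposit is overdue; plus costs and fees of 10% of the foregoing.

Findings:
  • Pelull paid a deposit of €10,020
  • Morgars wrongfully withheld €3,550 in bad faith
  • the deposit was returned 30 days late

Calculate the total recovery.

€13,695

Trebled: 3 × €3,550 = €10,650
Minimum €480: €10,650 meets the minimum, no increase.
Late-return penalty: 30 × €60 = €1,800
Damages plus late penalty: €10,650 + €1,800 = €12,450
Costs and fees: 10% of €12,450 = €1,245
Total recovery: €12,450 + €1,245 = €13,695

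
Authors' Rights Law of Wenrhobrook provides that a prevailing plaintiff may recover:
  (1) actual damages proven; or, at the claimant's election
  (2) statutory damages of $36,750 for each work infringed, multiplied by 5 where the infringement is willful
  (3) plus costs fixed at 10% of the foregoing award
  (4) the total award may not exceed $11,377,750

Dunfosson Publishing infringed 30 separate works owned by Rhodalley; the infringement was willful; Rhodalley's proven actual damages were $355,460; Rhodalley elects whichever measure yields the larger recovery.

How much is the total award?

Statutory damages: 30 × $36,750 = $1,102,500
Multiplied by 5: 5 × $1,102,500 = $5,512,500
Greater of actual damages ($355,460) or enhanced statutory damages ($5,512,500): $5,512,500
Costs: 10% of $5,512,500 = $551,250
Award plus costs: $5,512,500 + $551,250 = $6,063,750
Cap at $11,377,750: $6,063,750 is within the cap, no reduction.

$6,063,750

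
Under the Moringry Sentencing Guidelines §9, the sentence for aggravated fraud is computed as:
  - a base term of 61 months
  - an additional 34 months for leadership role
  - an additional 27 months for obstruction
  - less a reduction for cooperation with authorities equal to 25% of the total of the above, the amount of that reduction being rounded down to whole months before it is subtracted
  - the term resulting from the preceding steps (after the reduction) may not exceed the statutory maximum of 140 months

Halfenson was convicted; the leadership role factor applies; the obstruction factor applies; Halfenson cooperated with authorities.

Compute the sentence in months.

Leadership role enhancement: +34 months
Obstruction enhancement: +27 months
Adjusted term: 61 months + 34 months + 27 months = 122 months
Cooperation with authorities reduction: 25% of 122 months = 30 months (rounded down)
After reduction: 122 − 30 = 92 months
Cap at 140 months: 92 months is within the cap, no reduction.

92 months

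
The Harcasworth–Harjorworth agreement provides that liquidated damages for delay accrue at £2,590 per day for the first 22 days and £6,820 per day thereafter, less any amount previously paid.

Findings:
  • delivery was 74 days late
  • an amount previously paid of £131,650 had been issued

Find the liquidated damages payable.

First 22 days: 22 × £2,590 = £56,980
Remaining days: (74 − 22) × £6,820 = £354,640
Accrued per-day damages: £56,980 + £354,640 = £411,620
Less amount previously paid: £411,620 − £131,650 = £279,970

£279,970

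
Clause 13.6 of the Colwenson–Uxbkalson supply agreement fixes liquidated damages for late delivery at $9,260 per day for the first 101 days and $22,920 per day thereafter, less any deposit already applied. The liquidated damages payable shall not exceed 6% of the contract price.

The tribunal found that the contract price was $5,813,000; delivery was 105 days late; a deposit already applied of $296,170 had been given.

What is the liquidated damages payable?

$348,780

First 101 days: 101 × $9,260 = $935,260
Remaining days: (105 − 101) × $22,920 = $91,680
Accrued per-day damages: $935,260 + $91,680 = $1,026,940
Less deposit already applied: $1,026,940 − $296,170 = $730,770
Cap: 6% of $5,813,000 = $348,780
Cap at $348,780: $730,770 exceeds the cap → $348,780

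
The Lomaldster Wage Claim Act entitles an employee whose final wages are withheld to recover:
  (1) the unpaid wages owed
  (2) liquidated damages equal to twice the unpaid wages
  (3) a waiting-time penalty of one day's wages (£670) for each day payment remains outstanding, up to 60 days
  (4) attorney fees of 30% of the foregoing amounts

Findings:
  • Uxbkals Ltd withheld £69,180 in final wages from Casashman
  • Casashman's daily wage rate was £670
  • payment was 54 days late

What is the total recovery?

Doubled: 2 × £69,180 = £138,360
Penalty days: min(54, 60) = 54
Waiting-time penalty: 54 × £670 = £36,180
Subtotal: £69,180 + £138,360 + £36,180 = £243,720
Attorney fees: 30% of £243,720 = £73,116
Total award: £243,720 + £73,116 = £316,836

Total award: £316,836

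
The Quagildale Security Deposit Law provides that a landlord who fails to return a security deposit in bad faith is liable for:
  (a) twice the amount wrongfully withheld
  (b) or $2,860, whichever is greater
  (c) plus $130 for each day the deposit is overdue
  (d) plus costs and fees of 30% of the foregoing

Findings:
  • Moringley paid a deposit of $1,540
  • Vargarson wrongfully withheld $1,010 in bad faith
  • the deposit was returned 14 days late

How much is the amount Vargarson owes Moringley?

$6,084

Doubled: 2 × $1,010 = $2,020
Minimum $2,860: $2,020 is below the minimum → $2,860
Late-return penalty: 14 × $130 = $1,820
Damages plus late penalty: $2,860 + $1,820 = $4,680
Costs and fees: 30% of $4,680 = $1,404
Total recovery: $4,680 + $1,404 = $6,084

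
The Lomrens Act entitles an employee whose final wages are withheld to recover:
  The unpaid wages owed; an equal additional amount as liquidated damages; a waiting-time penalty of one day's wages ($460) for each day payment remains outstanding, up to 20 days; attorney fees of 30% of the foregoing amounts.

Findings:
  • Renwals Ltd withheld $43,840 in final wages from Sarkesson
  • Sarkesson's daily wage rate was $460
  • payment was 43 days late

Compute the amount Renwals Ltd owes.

$125,944

Liquidated damages (equal amount): $43,840
Penalty days: min(43, 20) = 20
Waiting-time penalty: 20 × $460 = $9,200
Subtotal: $43,840 + $43,840 + $9,200 = $96,880
Attorney fees: 30% of $96,880 = $29,064
Total award: $96,880 + $29,064 = $125,944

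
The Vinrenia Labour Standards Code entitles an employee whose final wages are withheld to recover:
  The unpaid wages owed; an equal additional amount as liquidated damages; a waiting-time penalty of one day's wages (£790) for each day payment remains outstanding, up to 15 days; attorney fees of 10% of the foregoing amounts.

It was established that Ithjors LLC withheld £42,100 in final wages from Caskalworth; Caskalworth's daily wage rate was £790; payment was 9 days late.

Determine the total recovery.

£100,441

Liquidated damages (equal amount): £42,100
Penalty days: min(9, 15) = 9
Waiting-time penalty: 9 × £790 = £7,110
Subtotal: £42,100 + £42,100 + £7,110 = £91,310
Attorney fees: 10% of £91,310 = £9,131
Total award: £91,310 + £9,131 = £100,441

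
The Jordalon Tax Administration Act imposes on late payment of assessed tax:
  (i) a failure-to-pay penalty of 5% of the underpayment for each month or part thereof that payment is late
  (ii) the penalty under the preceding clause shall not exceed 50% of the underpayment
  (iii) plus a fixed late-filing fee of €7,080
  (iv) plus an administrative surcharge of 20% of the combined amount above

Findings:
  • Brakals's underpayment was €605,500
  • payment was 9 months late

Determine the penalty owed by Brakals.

€335,466

Accrued rate: 5% × 9 = 45%, capped at 50% → 45%
Failure-to-pay penalty: 45% of €605,500 = €272,475
Penalty before surcharge: €272,475 + €7,080 = €279,555
Administrative surcharge: 20% of €279,555 = €55,911
Total penalty: €279,555 + €55,911 = €335,466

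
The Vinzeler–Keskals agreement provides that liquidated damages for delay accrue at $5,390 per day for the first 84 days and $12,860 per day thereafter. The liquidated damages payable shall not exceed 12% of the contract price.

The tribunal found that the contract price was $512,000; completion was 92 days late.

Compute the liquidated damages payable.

First 84 days: 84 × $5,390 = $452,760
Remaining days: (92 − 84) × $12,860 = $102,880
Accrued per-day damages: $452,760 + $102,880 = $555,640
Cap: 12% of $512,000 = $61,440
Cap at $61,440: $555,640 exceeds the cap → $61,440

$61,440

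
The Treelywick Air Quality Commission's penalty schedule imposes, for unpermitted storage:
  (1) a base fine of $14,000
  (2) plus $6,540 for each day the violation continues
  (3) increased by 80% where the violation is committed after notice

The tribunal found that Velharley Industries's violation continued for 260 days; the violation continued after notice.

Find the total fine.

Per-day component: 260 × $6,540 = $1,700,400
Base plus per-day: $14,000 + $1,700,400 = $1,714,400
Enhancement: 80% of $1,714,400 = $1,371,520
Enhanced fine: $1,714,400 + $1,371,520 = $3,085,920

$3,085,920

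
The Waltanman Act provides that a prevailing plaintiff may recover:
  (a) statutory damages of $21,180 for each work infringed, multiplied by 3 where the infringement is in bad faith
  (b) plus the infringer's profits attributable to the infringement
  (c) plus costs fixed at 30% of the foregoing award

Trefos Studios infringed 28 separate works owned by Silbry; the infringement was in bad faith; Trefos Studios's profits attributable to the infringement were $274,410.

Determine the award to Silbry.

$2,669,589

Statutory damages: 28 × $21,180 = $593,040
Trebled: 3 × $593,040 = $1,779,120
Combined award: $1,779,120 + $274,410 = $2,053,530
Costs: 30% of $2,053,530 = $616,059
Award plus costs: $2,053,530 + $616,059 = $2,669,589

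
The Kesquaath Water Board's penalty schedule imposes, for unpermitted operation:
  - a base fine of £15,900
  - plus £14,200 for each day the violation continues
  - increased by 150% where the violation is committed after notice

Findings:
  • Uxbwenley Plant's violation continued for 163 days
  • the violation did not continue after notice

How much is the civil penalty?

£2,330,500

Per-day component: 163 × £14,200 = £2,314,600
Base plus per-day: £15,900 + £2,314,600 = £2,330,500
The violation did not continue after notice: no 150% increase.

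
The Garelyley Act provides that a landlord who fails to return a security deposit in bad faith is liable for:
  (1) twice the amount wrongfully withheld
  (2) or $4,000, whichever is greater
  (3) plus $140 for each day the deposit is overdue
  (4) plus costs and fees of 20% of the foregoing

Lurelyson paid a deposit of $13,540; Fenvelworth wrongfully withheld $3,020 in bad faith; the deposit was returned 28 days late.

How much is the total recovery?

$11,952

Doubled: 2 × $3,020 = $6,040
Minimum $4,000: $6,040 meets the minimum, no increase.
Late-return penalty: 28 × $140 = $3,920
Damages plus late penalty: $6,040 + $3,920 = $9,960
Costs and fees: 20% of $9,960 = $1,992
Total recovery: $9,960 + $1,992 = $11,952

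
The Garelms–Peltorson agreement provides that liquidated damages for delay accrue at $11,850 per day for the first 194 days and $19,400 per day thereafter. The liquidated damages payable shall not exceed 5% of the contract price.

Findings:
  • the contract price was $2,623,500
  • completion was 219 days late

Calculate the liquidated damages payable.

First 194 days: 194 × $11,850 = $2,298,900
Remaining days: (219 − 194) × $19,400 = $485,000
Accrued per-day damages: $2,298,900 + $485,000 = $2,783,900
Cap: 5% of $2,623,500 = $131,175
Cap at $131,175: $2,783,900 exceeds the cap → $131,175

Liquidated damages: $131,175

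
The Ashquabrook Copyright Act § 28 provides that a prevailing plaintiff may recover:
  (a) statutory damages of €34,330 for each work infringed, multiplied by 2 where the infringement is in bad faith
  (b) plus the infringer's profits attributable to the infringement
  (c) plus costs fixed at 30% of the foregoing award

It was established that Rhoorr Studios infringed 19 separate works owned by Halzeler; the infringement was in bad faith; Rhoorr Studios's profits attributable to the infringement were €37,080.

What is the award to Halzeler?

€1,744,106

Statutory damages: 19 × €34,330 = €652,270
Doubled: 2 × €652,270 = €1,304,540
Combined award: €1,304,540 + €37,080 = €1,341,620
Costs: 30% of €1,341,620 = €402,486
Award plus costs: €1,341,620 + €402,486 = €1,744,106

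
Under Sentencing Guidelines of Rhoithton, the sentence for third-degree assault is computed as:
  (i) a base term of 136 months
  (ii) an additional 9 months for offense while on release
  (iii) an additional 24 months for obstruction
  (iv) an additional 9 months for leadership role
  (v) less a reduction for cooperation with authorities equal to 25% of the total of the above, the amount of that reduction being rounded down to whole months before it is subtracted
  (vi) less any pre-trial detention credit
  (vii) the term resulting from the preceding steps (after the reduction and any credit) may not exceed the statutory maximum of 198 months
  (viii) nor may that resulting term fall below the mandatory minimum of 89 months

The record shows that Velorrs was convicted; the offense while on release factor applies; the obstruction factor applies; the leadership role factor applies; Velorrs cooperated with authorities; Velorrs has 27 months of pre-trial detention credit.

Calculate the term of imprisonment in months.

Offense while on release enhancement: +9 months
Obstruction enhancement: +24 months
Leadership role enhancement: +9 months
Adjusted term: 136 months + 9 months + 24 months + 9 months = 178 months
Cooperation with authorities reduction: 25% of 178 months = 44 months (rounded down)
After reduction: 178 − 44 = 134 months
Less pre-trial detention credit: 134 months − 27 months = 107 months
Cap at 198 months: 107 months is within the cap, no reduction.
Minimum 89 months: 107 months meets the minimum, no increase.

Sentence: 107 months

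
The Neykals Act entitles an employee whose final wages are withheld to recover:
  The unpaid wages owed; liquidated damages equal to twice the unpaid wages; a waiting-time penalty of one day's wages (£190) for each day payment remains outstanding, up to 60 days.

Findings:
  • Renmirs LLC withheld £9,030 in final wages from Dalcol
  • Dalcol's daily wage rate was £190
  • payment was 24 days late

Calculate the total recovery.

£31,650

Doubled: 2 × £9,030 = £18,060
Penalty days: min(24, 60) = 24
Waiting-time penalty: 24 × £190 = £4,560
Total award: £9,030 + £18,060 + £4,560 = £31,650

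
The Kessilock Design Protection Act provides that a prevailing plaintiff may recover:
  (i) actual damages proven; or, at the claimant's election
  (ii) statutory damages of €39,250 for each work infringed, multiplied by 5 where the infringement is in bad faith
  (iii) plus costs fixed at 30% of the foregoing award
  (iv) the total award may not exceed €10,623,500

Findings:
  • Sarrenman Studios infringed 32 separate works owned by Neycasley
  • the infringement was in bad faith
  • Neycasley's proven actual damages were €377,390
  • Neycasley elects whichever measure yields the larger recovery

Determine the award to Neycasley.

€8,164,000

Statutory damages: 32 × €39,250 = €1,256,000
Multiplied by 5: 5 × €1,256,000 = €6,280,000
Greater of actual damages (€377,390) or enhanced statutory damages (€6,280,000): €6,280,000
Costs: 30% of €6,280,000 = €1,884,000
Award plus costs: €6,280,000 + €1,884,000 = €8,164,000
Cap at €10,623,500: €8,164,000 is within the cap, no reduction.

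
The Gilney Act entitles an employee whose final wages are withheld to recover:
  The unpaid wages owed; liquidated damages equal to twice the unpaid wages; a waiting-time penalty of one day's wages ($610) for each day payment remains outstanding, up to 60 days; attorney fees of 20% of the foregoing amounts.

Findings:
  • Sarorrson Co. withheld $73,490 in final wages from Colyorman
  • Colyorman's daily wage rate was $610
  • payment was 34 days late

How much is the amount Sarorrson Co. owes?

Doubled: 2 × $73,490 = $146,980
Penalty days: min(34, 60) = 34
Waiting-time penalty: 34 × $610 = $20,740
Subtotal: $73,490 + $146,980 + $20,740 = $241,210
Attorney fees: 20% of $241,210 = $48,242
Total award: $241,210 + $48,242 = $289,452

$289,452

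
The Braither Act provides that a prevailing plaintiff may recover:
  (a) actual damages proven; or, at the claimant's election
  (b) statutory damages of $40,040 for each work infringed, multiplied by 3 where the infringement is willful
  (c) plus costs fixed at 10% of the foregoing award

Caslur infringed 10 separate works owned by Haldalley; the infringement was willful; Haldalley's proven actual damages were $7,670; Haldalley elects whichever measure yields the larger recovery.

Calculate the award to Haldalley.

$1,321,320

Statutory damages: 10 × $40,040 = $400,400
Trebled: 3 × $400,400 = $1,201,200
Greater of actual damages ($7,670) or enhanced statutory damages ($1,201,200): $1,201,200
Costs: 10% of $1,201,200 = $120,120
Award plus costs: $1,201,200 + $120,120 = $1,321,320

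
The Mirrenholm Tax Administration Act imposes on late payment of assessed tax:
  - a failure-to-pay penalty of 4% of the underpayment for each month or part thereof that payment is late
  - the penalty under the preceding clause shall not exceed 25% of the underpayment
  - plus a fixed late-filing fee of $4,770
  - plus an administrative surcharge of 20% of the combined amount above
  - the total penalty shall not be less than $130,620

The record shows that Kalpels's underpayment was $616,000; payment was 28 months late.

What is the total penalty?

Accrued rate: 4% × 28 = 112%, capped at 25% → 25%
Failure-to-pay penalty: 25% of $616,000 = $154,000
Penalty before surcharge: $154,000 + $4,770 = $158,770
Administrative surcharge: 20% of $158,770 = $31,754
Total penalty: $158,770 + $31,754 = $190,524
Minimum $130,620: $190,524 meets the minimum, no increase.

Penalty: $190,524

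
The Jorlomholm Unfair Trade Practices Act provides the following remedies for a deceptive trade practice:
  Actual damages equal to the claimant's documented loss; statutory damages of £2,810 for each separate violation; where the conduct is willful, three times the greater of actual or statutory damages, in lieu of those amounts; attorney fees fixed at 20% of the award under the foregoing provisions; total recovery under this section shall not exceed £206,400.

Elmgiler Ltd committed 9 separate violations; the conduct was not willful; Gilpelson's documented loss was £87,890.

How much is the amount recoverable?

Statutory damages: 9 × £2,810 = £25,290
Conduct not willful: the in-lieu enhancement does not apply.
Actual plus statutory damages: £87,890 + £25,290 = £113,180
Attorney fees: 20% of £113,180 = £22,636
Total before cap: £113,180 + £22,636 = £135,816
Cap at £206,400: £135,816 is within the cap, no reduction.

Total recovery: £135,816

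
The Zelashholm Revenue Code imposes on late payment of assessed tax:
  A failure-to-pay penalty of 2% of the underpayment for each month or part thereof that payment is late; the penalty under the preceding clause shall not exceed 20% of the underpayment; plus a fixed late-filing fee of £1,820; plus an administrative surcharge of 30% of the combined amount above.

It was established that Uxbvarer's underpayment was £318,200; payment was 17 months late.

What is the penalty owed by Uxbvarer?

Accrued rate: 2% × 17 = 34%, capped at 20% → 20%
Failure-to-pay penalty: 20% of £318,200 = £63,640
Penalty before surcharge: £63,640 + £1,820 = £65,460
Administrative surcharge: 30% of £65,460 = £19,638
Total penalty: £65,460 + £19,638 = £85,098

£85,098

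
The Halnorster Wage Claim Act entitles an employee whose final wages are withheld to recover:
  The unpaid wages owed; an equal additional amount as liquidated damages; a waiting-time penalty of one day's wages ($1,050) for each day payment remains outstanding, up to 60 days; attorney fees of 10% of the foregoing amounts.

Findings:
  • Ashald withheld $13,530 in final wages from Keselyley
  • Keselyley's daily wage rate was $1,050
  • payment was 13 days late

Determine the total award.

$44,781

Liquidated damages (equal amount): $13,530
Penalty days: min(13, 60) = 13
Waiting-time penalty: 13 × $1,050 = $13,650
Subtotal: $13,530 + $13,530 + $13,650 = $40,710
Attorney fees: 10% of $40,710 = $4,071
Total award: $40,710 + $4,071 = $44,781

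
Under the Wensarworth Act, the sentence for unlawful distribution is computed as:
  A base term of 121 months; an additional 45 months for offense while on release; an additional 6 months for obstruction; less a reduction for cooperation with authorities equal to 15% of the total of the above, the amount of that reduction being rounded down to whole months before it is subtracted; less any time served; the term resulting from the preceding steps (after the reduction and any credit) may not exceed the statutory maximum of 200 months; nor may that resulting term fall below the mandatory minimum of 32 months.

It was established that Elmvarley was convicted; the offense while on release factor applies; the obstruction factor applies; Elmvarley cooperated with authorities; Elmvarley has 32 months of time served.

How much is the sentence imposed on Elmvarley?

Offense while on release enhancement: +45 months
Obstruction enhancement: +6 months
Adjusted term: 121 months + 45 months + 6 months = 172 months
Cooperation with authorities reduction: 15% of 172 months = 25 months (rounded down)
After reduction: 172 − 25 = 147 months
Less time served: 147 months − 32 months = 115 months
Cap at 200 months: 115 months is within the cap, no reduction.
Minimum 32 months: 115 months meets the minimum, no increase.

115 months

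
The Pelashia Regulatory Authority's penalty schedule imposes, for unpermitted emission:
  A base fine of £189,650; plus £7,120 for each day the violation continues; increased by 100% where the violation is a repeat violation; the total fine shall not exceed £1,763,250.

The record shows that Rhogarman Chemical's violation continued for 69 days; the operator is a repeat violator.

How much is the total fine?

Per-day component: 69 × £7,120 = £491,280
Base plus per-day: £189,650 + £491,280 = £680,930
Enhancement: 100% of £680,930 = £680,930
Enhanced fine: £680,930 + £680,930 = £1,361,860
Cap at £1,763,250: £1,361,860 is within the cap, no reduction.

£1,361,860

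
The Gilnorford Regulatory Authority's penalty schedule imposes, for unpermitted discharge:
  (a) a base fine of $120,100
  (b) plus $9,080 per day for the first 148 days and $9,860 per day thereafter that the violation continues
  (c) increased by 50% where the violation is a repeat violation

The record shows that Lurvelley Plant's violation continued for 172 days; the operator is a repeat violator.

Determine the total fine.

First 148 days: 148 × $9,080 = $1,343,840
Remaining days: (172 − 148) × $9,860 = $236,640
Per-day component: $1,343,840 + $236,640 = $1,580,480
Base plus per-day: $120,100 + $1,580,480 = $1,700,580
Enhancement: 50% of $1,700,580 = $850,290
Enhanced fine: $1,700,580 + $850,290 = $2,550,870

$2,550,870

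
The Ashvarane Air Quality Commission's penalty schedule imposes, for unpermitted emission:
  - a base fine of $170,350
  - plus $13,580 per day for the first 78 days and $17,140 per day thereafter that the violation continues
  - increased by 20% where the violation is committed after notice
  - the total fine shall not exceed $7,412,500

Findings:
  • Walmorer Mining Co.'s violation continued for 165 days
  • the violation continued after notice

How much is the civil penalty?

$3,264,924

First 78 days: 78 × $13,580 = $1,059,240
Remaining days: (165 − 78) × $17,140 = $1,491,180
Per-day component: $1,059,240 + $1,491,180 = $2,550,420
Base plus per-day: $170,350 + $2,550,420 = $2,720,770
Enhancement: 20% of $2,720,770 = $544,154
Enhanced fine: $2,720,770 + $544,154 = $3,264,924
Cap at $7,412,500: $3,264,924 is within the cap, no reduction.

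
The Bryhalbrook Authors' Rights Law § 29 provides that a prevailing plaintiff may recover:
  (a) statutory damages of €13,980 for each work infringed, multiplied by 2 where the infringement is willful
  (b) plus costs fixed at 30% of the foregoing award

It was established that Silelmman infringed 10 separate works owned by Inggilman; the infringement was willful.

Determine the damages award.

€363,480

Statutory damages: 10 × €13,980 = €139,800
Doubled: 2 × €139,800 = €279,600
Costs: 30% of €279,600 = €83,880
Award plus costs: €279,600 + €83,880 = €363,480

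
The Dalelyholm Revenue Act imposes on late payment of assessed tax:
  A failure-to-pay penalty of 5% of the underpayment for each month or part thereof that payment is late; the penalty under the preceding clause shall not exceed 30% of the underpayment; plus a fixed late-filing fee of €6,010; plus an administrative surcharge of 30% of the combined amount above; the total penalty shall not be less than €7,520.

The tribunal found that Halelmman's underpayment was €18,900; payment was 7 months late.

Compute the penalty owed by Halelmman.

Accrued rate: 5% × 7 = 35%, capped at 30% → 30%
Failure-to-pay penalty: 30% of €18,900 = €5,670
Penalty before surcharge: €5,670 + €6,010 = €11,680
Administrative surcharge: 30% of €11,680 = €3,504
Total penalty: €11,680 + €3,504 = €15,184
Minimum €7,520: €15,184 meets the minimum, no increase.

€15,184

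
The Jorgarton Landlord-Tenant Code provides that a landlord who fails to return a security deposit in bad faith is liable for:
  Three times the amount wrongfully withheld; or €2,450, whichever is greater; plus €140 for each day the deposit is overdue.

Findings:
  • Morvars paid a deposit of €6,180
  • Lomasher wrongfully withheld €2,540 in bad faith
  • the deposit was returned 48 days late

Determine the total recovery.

Recovery: €14,340

Trebled: 3 × €2,540 = €7,620
Minimum €2,450: €7,620 meets the minimum, no increase.
Late-return penalty: 48 × €140 = €6,720
Damages plus late penalty: €7,620 + €6,720 = €14,340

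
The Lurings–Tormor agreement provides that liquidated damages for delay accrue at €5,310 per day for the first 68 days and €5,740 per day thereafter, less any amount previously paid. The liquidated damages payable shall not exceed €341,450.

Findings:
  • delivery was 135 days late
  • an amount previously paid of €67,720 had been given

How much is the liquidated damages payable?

First 68 days: 68 × €5,310 = €361,080
Remaining days: (135 − 68) × €5,740 = €384,580
Accrued per-day damages: €361,080 + €384,580 = €745,660
Less amount previously paid: €745,660 − €67,720 = €677,940
Cap at €341,450: €677,940 exceeds the cap → €341,450

€341,450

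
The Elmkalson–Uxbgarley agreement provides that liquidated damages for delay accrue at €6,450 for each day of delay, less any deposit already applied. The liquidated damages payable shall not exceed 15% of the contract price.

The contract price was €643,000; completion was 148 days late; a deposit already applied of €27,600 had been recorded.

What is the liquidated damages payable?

Per-day damages: 148 × €6,450 = €954,600
Less deposit already applied: €954,600 − €27,600 = €927,000
Cap: 15% of €643,000 = €96,450
Cap at €96,450: €927,000 exceeds the cap → €96,450

Liquidated damages: €96,450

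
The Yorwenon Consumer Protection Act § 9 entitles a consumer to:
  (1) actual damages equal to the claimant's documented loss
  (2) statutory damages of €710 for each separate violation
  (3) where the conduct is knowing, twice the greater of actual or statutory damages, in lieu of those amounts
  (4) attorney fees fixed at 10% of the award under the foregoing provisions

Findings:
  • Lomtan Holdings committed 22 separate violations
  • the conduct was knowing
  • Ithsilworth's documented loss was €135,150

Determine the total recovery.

Total recovery: €297,330

Statutory damages: 22 × €710 = €15,620
Greater of actual damages (€135,150) or statutory damages (€15,620): €135,150
Doubled: 2 × €135,150 = €270,300
Attorney fees: 10% of €270,300 = €27,030
Total recovery: €270,300 + €27,030 = €297,330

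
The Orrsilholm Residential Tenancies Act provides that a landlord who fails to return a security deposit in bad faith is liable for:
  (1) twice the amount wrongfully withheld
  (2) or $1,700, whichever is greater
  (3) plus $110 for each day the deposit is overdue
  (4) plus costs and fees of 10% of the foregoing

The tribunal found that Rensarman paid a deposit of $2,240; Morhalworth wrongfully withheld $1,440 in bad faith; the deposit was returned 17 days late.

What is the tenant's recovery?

Doubled: 2 × $1,440 = $2,880
Minimum $1,700: $2,880 meets the minimum, no increase.
Late-return penalty: 17 × $110 = $1,870
Damages plus late penalty: $2,880 + $1,870 = $4,750
Costs and fees: 10% of $4,750 = $475
Total recovery: $4,750 + $475 = $5,225

$5,225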